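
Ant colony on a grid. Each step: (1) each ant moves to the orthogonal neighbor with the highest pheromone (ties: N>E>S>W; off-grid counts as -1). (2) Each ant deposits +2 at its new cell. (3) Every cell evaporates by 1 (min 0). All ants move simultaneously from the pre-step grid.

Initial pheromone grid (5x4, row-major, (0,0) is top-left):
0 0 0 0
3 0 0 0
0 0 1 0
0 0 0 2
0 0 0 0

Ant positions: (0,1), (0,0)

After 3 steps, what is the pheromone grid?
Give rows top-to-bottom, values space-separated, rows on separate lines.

After step 1: ants at (0,2),(1,0)
  0 0 1 0
  4 0 0 0
  0 0 0 0
  0 0 0 1
  0 0 0 0
After step 2: ants at (0,3),(0,0)
  1 0 0 1
  3 0 0 0
  0 0 0 0
  0 0 0 0
  0 0 0 0
After step 3: ants at (1,3),(1,0)
  0 0 0 0
  4 0 0 1
  0 0 0 0
  0 0 0 0
  0 0 0 0

0 0 0 0
4 0 0 1
0 0 0 0
0 0 0 0
0 0 0 0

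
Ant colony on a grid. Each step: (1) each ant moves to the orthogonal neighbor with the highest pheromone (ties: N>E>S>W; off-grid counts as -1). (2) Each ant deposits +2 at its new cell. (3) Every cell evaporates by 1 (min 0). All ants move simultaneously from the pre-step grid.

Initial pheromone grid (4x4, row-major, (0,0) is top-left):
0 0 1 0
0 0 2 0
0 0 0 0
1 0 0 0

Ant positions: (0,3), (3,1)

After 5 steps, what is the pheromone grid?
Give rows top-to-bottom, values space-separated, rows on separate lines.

After step 1: ants at (0,2),(3,0)
  0 0 2 0
  0 0 1 0
  0 0 0 0
  2 0 0 0
After step 2: ants at (1,2),(2,0)
  0 0 1 0
  0 0 2 0
  1 0 0 0
  1 0 0 0
After step 3: ants at (0,2),(3,0)
  0 0 2 0
  0 0 1 0
  0 0 0 0
  2 0 0 0
After step 4: ants at (1,2),(2,0)
  0 0 1 0
  0 0 2 0
  1 0 0 0
  1 0 0 0
After step 5: ants at (0,2),(3,0)
  0 0 2 0
  0 0 1 0
  0 0 0 0
  2 0 0 0

0 0 2 0
0 0 1 0
0 0 0 0
2 0 0 0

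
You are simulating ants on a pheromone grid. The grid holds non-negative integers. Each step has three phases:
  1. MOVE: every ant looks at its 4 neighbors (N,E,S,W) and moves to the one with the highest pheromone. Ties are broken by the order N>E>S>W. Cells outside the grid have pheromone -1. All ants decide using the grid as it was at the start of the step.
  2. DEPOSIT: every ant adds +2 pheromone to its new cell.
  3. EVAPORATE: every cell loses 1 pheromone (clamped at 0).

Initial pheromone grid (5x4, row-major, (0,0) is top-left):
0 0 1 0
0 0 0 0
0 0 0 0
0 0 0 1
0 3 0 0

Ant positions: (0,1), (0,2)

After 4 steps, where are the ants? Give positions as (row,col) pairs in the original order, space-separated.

Step 1: ant0:(0,1)->E->(0,2) | ant1:(0,2)->E->(0,3)
  grid max=2 at (0,2)
Step 2: ant0:(0,2)->E->(0,3) | ant1:(0,3)->W->(0,2)
  grid max=3 at (0,2)
Step 3: ant0:(0,3)->W->(0,2) | ant1:(0,2)->E->(0,3)
  grid max=4 at (0,2)
Step 4: ant0:(0,2)->E->(0,3) | ant1:(0,3)->W->(0,2)
  grid max=5 at (0,2)

(0,3) (0,2)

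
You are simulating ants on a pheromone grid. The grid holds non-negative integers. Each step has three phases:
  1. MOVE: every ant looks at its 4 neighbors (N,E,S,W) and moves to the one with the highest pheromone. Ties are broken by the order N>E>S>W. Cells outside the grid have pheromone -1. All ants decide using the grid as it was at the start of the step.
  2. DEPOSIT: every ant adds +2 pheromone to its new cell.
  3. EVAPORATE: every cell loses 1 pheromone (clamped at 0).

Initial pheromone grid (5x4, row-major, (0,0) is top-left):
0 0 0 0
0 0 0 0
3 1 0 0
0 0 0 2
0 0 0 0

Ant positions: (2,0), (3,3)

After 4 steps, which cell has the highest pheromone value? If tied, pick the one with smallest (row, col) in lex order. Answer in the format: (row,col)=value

Step 1: ant0:(2,0)->E->(2,1) | ant1:(3,3)->N->(2,3)
  grid max=2 at (2,0)
Step 2: ant0:(2,1)->W->(2,0) | ant1:(2,3)->S->(3,3)
  grid max=3 at (2,0)
Step 3: ant0:(2,0)->E->(2,1) | ant1:(3,3)->N->(2,3)
  grid max=2 at (2,0)
Step 4: ant0:(2,1)->W->(2,0) | ant1:(2,3)->S->(3,3)
  grid max=3 at (2,0)
Final grid:
  0 0 0 0
  0 0 0 0
  3 1 0 0
  0 0 0 2
  0 0 0 0
Max pheromone 3 at (2,0)

Answer: (2,0)=3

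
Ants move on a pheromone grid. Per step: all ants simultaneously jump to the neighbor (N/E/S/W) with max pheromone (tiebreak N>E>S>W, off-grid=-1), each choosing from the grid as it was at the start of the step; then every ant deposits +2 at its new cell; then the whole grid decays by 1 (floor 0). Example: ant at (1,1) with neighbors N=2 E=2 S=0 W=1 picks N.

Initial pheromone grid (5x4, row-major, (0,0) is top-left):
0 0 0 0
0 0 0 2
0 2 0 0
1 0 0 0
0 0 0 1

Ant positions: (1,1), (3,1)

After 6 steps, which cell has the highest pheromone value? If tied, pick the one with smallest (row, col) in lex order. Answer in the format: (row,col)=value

Answer: (2,1)=8

Derivation:
Step 1: ant0:(1,1)->S->(2,1) | ant1:(3,1)->N->(2,1)
  grid max=5 at (2,1)
Step 2: ant0:(2,1)->N->(1,1) | ant1:(2,1)->N->(1,1)
  grid max=4 at (2,1)
Step 3: ant0:(1,1)->S->(2,1) | ant1:(1,1)->S->(2,1)
  grid max=7 at (2,1)
Step 4: ant0:(2,1)->N->(1,1) | ant1:(2,1)->N->(1,1)
  grid max=6 at (2,1)
Step 5: ant0:(1,1)->S->(2,1) | ant1:(1,1)->S->(2,1)
  grid max=9 at (2,1)
Step 6: ant0:(2,1)->N->(1,1) | ant1:(2,1)->N->(1,1)
  grid max=8 at (2,1)
Final grid:
  0 0 0 0
  0 7 0 0
  0 8 0 0
  0 0 0 0
  0 0 0 0
Max pheromone 8 at (2,1)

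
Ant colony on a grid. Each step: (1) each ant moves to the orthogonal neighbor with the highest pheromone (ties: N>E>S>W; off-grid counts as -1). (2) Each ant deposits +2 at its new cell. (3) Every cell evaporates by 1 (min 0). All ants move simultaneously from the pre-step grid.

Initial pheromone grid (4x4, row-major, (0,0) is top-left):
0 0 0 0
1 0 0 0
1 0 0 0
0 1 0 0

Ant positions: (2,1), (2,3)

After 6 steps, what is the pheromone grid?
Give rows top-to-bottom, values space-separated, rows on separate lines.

After step 1: ants at (3,1),(1,3)
  0 0 0 0
  0 0 0 1
  0 0 0 0
  0 2 0 0
After step 2: ants at (2,1),(0,3)
  0 0 0 1
  0 0 0 0
  0 1 0 0
  0 1 0 0
After step 3: ants at (3,1),(1,3)
  0 0 0 0
  0 0 0 1
  0 0 0 0
  0 2 0 0
After step 4: ants at (2,1),(0,3)
  0 0 0 1
  0 0 0 0
  0 1 0 0
  0 1 0 0
After step 5: ants at (3,1),(1,3)
  0 0 0 0
  0 0 0 1
  0 0 0 0
  0 2 0 0
After step 6: ants at (2,1),(0,3)
  0 0 0 1
  0 0 0 0
  0 1 0 0
  0 1 0 0

0 0 0 1
0 0 0 0
0 1 0 0
0 1 0 0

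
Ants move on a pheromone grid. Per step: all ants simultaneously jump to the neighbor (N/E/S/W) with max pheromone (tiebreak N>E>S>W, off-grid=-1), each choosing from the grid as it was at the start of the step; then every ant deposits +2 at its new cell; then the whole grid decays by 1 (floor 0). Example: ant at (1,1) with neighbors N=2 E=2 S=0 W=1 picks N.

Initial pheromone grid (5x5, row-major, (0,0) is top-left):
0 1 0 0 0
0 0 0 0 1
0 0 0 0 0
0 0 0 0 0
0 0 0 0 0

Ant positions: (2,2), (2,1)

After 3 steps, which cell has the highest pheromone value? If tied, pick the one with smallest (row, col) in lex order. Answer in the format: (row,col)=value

Step 1: ant0:(2,2)->N->(1,2) | ant1:(2,1)->N->(1,1)
  grid max=1 at (1,1)
Step 2: ant0:(1,2)->W->(1,1) | ant1:(1,1)->E->(1,2)
  grid max=2 at (1,1)
Step 3: ant0:(1,1)->E->(1,2) | ant1:(1,2)->W->(1,1)
  grid max=3 at (1,1)
Final grid:
  0 0 0 0 0
  0 3 3 0 0
  0 0 0 0 0
  0 0 0 0 0
  0 0 0 0 0
Max pheromone 3 at (1,1)

Answer: (1,1)=3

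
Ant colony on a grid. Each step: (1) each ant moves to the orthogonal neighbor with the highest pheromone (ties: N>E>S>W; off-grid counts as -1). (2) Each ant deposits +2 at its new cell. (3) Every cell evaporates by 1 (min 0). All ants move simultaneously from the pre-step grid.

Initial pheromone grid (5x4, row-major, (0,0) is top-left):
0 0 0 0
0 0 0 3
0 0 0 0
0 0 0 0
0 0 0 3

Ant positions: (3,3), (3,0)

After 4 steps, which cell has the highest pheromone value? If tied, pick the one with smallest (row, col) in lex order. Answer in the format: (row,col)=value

Answer: (4,3)=3

Derivation:
Step 1: ant0:(3,3)->S->(4,3) | ant1:(3,0)->N->(2,0)
  grid max=4 at (4,3)
Step 2: ant0:(4,3)->N->(3,3) | ant1:(2,0)->N->(1,0)
  grid max=3 at (4,3)
Step 3: ant0:(3,3)->S->(4,3) | ant1:(1,0)->N->(0,0)
  grid max=4 at (4,3)
Step 4: ant0:(4,3)->N->(3,3) | ant1:(0,0)->E->(0,1)
  grid max=3 at (4,3)
Final grid:
  0 1 0 0
  0 0 0 0
  0 0 0 0
  0 0 0 1
  0 0 0 3
Max pheromone 3 at (4,3)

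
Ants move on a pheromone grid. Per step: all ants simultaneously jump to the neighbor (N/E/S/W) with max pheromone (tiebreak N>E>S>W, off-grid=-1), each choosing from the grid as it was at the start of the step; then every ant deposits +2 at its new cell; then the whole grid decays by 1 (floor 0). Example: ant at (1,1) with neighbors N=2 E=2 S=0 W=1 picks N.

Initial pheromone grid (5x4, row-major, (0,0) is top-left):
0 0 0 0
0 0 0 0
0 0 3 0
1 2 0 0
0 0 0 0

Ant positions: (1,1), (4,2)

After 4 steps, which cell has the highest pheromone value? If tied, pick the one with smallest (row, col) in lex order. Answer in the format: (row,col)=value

Answer: (2,2)=3

Derivation:
Step 1: ant0:(1,1)->N->(0,1) | ant1:(4,2)->N->(3,2)
  grid max=2 at (2,2)
Step 2: ant0:(0,1)->E->(0,2) | ant1:(3,2)->N->(2,2)
  grid max=3 at (2,2)
Step 3: ant0:(0,2)->E->(0,3) | ant1:(2,2)->N->(1,2)
  grid max=2 at (2,2)
Step 4: ant0:(0,3)->S->(1,3) | ant1:(1,2)->S->(2,2)
  grid max=3 at (2,2)
Final grid:
  0 0 0 0
  0 0 0 1
  0 0 3 0
  0 0 0 0
  0 0 0 0
Max pheromone 3 at (2,2)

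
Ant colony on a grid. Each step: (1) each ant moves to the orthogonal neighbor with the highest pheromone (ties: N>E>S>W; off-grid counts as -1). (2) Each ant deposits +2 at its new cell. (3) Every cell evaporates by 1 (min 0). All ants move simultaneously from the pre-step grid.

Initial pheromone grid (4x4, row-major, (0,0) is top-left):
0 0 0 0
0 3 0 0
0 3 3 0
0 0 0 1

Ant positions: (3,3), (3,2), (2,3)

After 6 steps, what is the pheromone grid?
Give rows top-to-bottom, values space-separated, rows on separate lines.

After step 1: ants at (2,3),(2,2),(2,2)
  0 0 0 0
  0 2 0 0
  0 2 6 1
  0 0 0 0
After step 2: ants at (2,2),(2,1),(2,1)
  0 0 0 0
  0 1 0 0
  0 5 7 0
  0 0 0 0
After step 3: ants at (2,1),(2,2),(2,2)
  0 0 0 0
  0 0 0 0
  0 6 10 0
  0 0 0 0
After step 4: ants at (2,2),(2,1),(2,1)
  0 0 0 0
  0 0 0 0
  0 9 11 0
  0 0 0 0
After step 5: ants at (2,1),(2,2),(2,2)
  0 0 0 0
  0 0 0 0
  0 10 14 0
  0 0 0 0
After step 6: ants at (2,2),(2,1),(2,1)
  0 0 0 0
  0 0 0 0
  0 13 15 0
  0 0 0 0

0 0 0 0
0 0 0 0
0 13 15 0
0 0 0 0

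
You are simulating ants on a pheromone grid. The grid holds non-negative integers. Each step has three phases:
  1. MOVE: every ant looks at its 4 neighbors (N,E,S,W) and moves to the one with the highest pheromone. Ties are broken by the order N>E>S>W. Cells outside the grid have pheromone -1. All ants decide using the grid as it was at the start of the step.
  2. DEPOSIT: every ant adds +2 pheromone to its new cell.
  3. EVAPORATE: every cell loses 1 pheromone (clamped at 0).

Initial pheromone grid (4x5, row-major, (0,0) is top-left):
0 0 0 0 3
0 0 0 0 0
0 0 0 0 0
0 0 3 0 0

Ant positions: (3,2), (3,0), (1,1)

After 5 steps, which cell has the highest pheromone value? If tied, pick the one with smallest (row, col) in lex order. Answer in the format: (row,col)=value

Answer: (3,2)=2

Derivation:
Step 1: ant0:(3,2)->N->(2,2) | ant1:(3,0)->N->(2,0) | ant2:(1,1)->N->(0,1)
  grid max=2 at (0,4)
Step 2: ant0:(2,2)->S->(3,2) | ant1:(2,0)->N->(1,0) | ant2:(0,1)->E->(0,2)
  grid max=3 at (3,2)
Step 3: ant0:(3,2)->N->(2,2) | ant1:(1,0)->N->(0,0) | ant2:(0,2)->E->(0,3)
  grid max=2 at (3,2)
Step 4: ant0:(2,2)->S->(3,2) | ant1:(0,0)->E->(0,1) | ant2:(0,3)->E->(0,4)
  grid max=3 at (3,2)
Step 5: ant0:(3,2)->N->(2,2) | ant1:(0,1)->E->(0,2) | ant2:(0,4)->S->(1,4)
  grid max=2 at (3,2)
Final grid:
  0 0 1 0 0
  0 0 0 0 1
  0 0 1 0 0
  0 0 2 0 0
Max pheromone 2 at (3,2)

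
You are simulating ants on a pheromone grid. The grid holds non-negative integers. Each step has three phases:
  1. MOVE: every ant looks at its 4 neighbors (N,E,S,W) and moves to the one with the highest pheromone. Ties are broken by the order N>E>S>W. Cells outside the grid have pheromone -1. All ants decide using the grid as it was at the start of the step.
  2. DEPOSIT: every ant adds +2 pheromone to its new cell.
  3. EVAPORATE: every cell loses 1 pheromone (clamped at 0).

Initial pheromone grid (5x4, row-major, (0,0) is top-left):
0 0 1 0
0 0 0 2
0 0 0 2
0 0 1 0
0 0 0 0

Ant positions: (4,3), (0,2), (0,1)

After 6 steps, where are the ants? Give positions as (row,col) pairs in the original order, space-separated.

Step 1: ant0:(4,3)->N->(3,3) | ant1:(0,2)->E->(0,3) | ant2:(0,1)->E->(0,2)
  grid max=2 at (0,2)
Step 2: ant0:(3,3)->N->(2,3) | ant1:(0,3)->W->(0,2) | ant2:(0,2)->E->(0,3)
  grid max=3 at (0,2)
Step 3: ant0:(2,3)->N->(1,3) | ant1:(0,2)->E->(0,3) | ant2:(0,3)->W->(0,2)
  grid max=4 at (0,2)
Step 4: ant0:(1,3)->N->(0,3) | ant1:(0,3)->W->(0,2) | ant2:(0,2)->E->(0,3)
  grid max=6 at (0,3)
Step 5: ant0:(0,3)->W->(0,2) | ant1:(0,2)->E->(0,3) | ant2:(0,3)->W->(0,2)
  grid max=8 at (0,2)
Step 6: ant0:(0,2)->E->(0,3) | ant1:(0,3)->W->(0,2) | ant2:(0,2)->E->(0,3)
  grid max=10 at (0,3)

(0,3) (0,2) (0,3)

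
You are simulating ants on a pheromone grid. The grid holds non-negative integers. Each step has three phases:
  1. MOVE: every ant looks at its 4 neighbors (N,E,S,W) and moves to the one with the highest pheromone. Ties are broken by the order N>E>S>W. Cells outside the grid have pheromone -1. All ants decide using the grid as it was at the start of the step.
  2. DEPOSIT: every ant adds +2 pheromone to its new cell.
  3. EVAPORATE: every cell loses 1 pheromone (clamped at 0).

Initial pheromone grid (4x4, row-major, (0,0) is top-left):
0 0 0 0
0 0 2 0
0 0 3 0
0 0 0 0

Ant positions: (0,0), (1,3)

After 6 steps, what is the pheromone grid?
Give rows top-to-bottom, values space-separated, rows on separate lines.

After step 1: ants at (0,1),(1,2)
  0 1 0 0
  0 0 3 0
  0 0 2 0
  0 0 0 0
After step 2: ants at (0,2),(2,2)
  0 0 1 0
  0 0 2 0
  0 0 3 0
  0 0 0 0
After step 3: ants at (1,2),(1,2)
  0 0 0 0
  0 0 5 0
  0 0 2 0
  0 0 0 0
After step 4: ants at (2,2),(2,2)
  0 0 0 0
  0 0 4 0
  0 0 5 0
  0 0 0 0
After step 5: ants at (1,2),(1,2)
  0 0 0 0
  0 0 7 0
  0 0 4 0
  0 0 0 0
After step 6: ants at (2,2),(2,2)
  0 0 0 0
  0 0 6 0
  0 0 7 0
  0 0 0 0

0 0 0 0
0 0 6 0
0 0 7 0
0 0 0 0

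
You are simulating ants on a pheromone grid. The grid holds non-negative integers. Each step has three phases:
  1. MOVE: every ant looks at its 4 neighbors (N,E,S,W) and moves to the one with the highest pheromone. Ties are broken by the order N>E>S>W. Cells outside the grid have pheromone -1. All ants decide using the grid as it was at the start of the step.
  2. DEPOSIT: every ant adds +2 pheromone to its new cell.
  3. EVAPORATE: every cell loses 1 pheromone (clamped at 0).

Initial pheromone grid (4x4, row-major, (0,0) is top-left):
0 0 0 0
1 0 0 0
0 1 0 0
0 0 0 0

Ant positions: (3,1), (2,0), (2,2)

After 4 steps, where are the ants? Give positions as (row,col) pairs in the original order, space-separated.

Step 1: ant0:(3,1)->N->(2,1) | ant1:(2,0)->N->(1,0) | ant2:(2,2)->W->(2,1)
  grid max=4 at (2,1)
Step 2: ant0:(2,1)->N->(1,1) | ant1:(1,0)->N->(0,0) | ant2:(2,1)->N->(1,1)
  grid max=3 at (1,1)
Step 3: ant0:(1,1)->S->(2,1) | ant1:(0,0)->S->(1,0) | ant2:(1,1)->S->(2,1)
  grid max=6 at (2,1)
Step 4: ant0:(2,1)->N->(1,1) | ant1:(1,0)->E->(1,1) | ant2:(2,1)->N->(1,1)
  grid max=7 at (1,1)

(1,1) (1,1) (1,1)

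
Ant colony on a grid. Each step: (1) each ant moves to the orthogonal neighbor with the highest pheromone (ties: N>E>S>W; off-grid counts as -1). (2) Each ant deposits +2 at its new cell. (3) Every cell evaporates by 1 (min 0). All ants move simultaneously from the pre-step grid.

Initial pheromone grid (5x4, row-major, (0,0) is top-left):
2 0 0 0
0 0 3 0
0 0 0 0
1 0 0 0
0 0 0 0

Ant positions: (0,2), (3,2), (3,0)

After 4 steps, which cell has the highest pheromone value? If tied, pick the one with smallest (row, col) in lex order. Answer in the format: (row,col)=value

Step 1: ant0:(0,2)->S->(1,2) | ant1:(3,2)->N->(2,2) | ant2:(3,0)->N->(2,0)
  grid max=4 at (1,2)
Step 2: ant0:(1,2)->S->(2,2) | ant1:(2,2)->N->(1,2) | ant2:(2,0)->N->(1,0)
  grid max=5 at (1,2)
Step 3: ant0:(2,2)->N->(1,2) | ant1:(1,2)->S->(2,2) | ant2:(1,0)->N->(0,0)
  grid max=6 at (1,2)
Step 4: ant0:(1,2)->S->(2,2) | ant1:(2,2)->N->(1,2) | ant2:(0,0)->E->(0,1)
  grid max=7 at (1,2)
Final grid:
  0 1 0 0
  0 0 7 0
  0 0 4 0
  0 0 0 0
  0 0 0 0
Max pheromone 7 at (1,2)

Answer: (1,2)=7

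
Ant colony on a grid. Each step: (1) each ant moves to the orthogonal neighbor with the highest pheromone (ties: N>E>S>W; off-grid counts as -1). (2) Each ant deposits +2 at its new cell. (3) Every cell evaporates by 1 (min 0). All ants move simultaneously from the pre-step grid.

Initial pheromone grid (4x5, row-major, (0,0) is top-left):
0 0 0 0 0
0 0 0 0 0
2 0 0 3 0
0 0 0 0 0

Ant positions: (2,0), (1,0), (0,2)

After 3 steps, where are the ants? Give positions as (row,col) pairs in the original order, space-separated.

Step 1: ant0:(2,0)->N->(1,0) | ant1:(1,0)->S->(2,0) | ant2:(0,2)->E->(0,3)
  grid max=3 at (2,0)
Step 2: ant0:(1,0)->S->(2,0) | ant1:(2,0)->N->(1,0) | ant2:(0,3)->E->(0,4)
  grid max=4 at (2,0)
Step 3: ant0:(2,0)->N->(1,0) | ant1:(1,0)->S->(2,0) | ant2:(0,4)->S->(1,4)
  grid max=5 at (2,0)

(1,0) (2,0) (1,4)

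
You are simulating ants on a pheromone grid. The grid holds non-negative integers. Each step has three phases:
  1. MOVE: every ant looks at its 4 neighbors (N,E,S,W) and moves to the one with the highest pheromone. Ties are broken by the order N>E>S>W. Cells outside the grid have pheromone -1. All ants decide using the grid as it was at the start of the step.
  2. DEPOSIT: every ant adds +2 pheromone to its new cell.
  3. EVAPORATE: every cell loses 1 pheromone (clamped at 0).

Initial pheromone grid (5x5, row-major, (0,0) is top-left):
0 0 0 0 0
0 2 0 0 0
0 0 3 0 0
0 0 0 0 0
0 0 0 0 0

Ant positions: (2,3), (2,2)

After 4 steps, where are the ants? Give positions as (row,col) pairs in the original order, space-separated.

Step 1: ant0:(2,3)->W->(2,2) | ant1:(2,2)->N->(1,2)
  grid max=4 at (2,2)
Step 2: ant0:(2,2)->N->(1,2) | ant1:(1,2)->S->(2,2)
  grid max=5 at (2,2)
Step 3: ant0:(1,2)->S->(2,2) | ant1:(2,2)->N->(1,2)
  grid max=6 at (2,2)
Step 4: ant0:(2,2)->N->(1,2) | ant1:(1,2)->S->(2,2)
  grid max=7 at (2,2)

(1,2) (2,2)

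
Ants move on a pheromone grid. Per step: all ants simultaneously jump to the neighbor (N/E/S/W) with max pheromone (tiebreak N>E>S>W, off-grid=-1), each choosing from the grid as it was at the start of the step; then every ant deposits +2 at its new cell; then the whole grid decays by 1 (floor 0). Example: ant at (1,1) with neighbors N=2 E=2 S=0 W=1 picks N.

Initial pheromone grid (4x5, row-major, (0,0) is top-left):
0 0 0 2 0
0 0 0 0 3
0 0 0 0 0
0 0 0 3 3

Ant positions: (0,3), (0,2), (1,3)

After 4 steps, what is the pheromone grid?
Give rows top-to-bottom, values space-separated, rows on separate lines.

After step 1: ants at (0,4),(0,3),(1,4)
  0 0 0 3 1
  0 0 0 0 4
  0 0 0 0 0
  0 0 0 2 2
After step 2: ants at (1,4),(0,4),(0,4)
  0 0 0 2 4
  0 0 0 0 5
  0 0 0 0 0
  0 0 0 1 1
After step 3: ants at (0,4),(1,4),(1,4)
  0 0 0 1 5
  0 0 0 0 8
  0 0 0 0 0
  0 0 0 0 0
After step 4: ants at (1,4),(0,4),(0,4)
  0 0 0 0 8
  0 0 0 0 9
  0 0 0 0 0
  0 0 0 0 0

0 0 0 0 8
0 0 0 0 9
0 0 0 0 0
0 0 0 0 0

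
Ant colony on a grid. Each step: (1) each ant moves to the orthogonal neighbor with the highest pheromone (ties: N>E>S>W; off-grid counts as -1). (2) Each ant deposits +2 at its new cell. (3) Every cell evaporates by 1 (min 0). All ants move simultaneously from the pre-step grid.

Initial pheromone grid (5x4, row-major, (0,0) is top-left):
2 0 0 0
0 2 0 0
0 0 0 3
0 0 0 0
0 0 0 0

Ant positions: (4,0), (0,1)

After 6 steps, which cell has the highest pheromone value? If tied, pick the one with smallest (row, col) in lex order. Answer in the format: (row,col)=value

Answer: (1,1)=6

Derivation:
Step 1: ant0:(4,0)->N->(3,0) | ant1:(0,1)->S->(1,1)
  grid max=3 at (1,1)
Step 2: ant0:(3,0)->N->(2,0) | ant1:(1,1)->N->(0,1)
  grid max=2 at (1,1)
Step 3: ant0:(2,0)->N->(1,0) | ant1:(0,1)->S->(1,1)
  grid max=3 at (1,1)
Step 4: ant0:(1,0)->E->(1,1) | ant1:(1,1)->W->(1,0)
  grid max=4 at (1,1)
Step 5: ant0:(1,1)->W->(1,0) | ant1:(1,0)->E->(1,1)
  grid max=5 at (1,1)
Step 6: ant0:(1,0)->E->(1,1) | ant1:(1,1)->W->(1,0)
  grid max=6 at (1,1)
Final grid:
  0 0 0 0
  4 6 0 0
  0 0 0 0
  0 0 0 0
  0 0 0 0
Max pheromone 6 at (1,1)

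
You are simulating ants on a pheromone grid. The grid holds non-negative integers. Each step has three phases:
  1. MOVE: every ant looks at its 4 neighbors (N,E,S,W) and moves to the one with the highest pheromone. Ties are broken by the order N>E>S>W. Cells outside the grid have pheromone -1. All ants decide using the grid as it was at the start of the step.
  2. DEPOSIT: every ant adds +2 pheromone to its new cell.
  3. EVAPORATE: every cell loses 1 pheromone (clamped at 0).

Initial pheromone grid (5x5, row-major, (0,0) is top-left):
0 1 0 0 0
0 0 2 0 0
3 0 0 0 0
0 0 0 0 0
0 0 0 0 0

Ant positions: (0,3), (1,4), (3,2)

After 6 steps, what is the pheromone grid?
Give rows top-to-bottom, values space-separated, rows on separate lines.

After step 1: ants at (0,4),(0,4),(2,2)
  0 0 0 0 3
  0 0 1 0 0
  2 0 1 0 0
  0 0 0 0 0
  0 0 0 0 0
After step 2: ants at (1,4),(1,4),(1,2)
  0 0 0 0 2
  0 0 2 0 3
  1 0 0 0 0
  0 0 0 0 0
  0 0 0 0 0
After step 3: ants at (0,4),(0,4),(0,2)
  0 0 1 0 5
  0 0 1 0 2
  0 0 0 0 0
  0 0 0 0 0
  0 0 0 0 0
After step 4: ants at (1,4),(1,4),(1,2)
  0 0 0 0 4
  0 0 2 0 5
  0 0 0 0 0
  0 0 0 0 0
  0 0 0 0 0
After step 5: ants at (0,4),(0,4),(0,2)
  0 0 1 0 7
  0 0 1 0 4
  0 0 0 0 0
  0 0 0 0 0
  0 0 0 0 0
After step 6: ants at (1,4),(1,4),(1,2)
  0 0 0 0 6
  0 0 2 0 7
  0 0 0 0 0
  0 0 0 0 0
  0 0 0 0 0

0 0 0 0 6
0 0 2 0 7
0 0 0 0 0
0 0 0 0 0
0 0 0 0 0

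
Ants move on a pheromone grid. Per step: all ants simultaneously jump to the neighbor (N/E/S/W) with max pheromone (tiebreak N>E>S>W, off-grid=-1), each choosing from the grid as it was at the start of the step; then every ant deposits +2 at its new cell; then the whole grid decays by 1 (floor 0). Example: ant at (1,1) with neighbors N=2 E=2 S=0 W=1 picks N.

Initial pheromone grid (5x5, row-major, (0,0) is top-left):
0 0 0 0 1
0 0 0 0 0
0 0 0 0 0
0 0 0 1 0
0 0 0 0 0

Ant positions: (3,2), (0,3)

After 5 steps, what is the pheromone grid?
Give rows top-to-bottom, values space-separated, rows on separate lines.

After step 1: ants at (3,3),(0,4)
  0 0 0 0 2
  0 0 0 0 0
  0 0 0 0 0
  0 0 0 2 0
  0 0 0 0 0
After step 2: ants at (2,3),(1,4)
  0 0 0 0 1
  0 0 0 0 1
  0 0 0 1 0
  0 0 0 1 0
  0 0 0 0 0
After step 3: ants at (3,3),(0,4)
  0 0 0 0 2
  0 0 0 0 0
  0 0 0 0 0
  0 0 0 2 0
  0 0 0 0 0
After step 4: ants at (2,3),(1,4)
  0 0 0 0 1
  0 0 0 0 1
  0 0 0 1 0
  0 0 0 1 0
  0 0 0 0 0
After step 5: ants at (3,3),(0,4)
  0 0 0 0 2
  0 0 0 0 0
  0 0 0 0 0
  0 0 0 2 0
  0 0 0 0 0

0 0 0 0 2
0 0 0 0 0
0 0 0 0 0
0 0 0 2 0
0 0 0 0 0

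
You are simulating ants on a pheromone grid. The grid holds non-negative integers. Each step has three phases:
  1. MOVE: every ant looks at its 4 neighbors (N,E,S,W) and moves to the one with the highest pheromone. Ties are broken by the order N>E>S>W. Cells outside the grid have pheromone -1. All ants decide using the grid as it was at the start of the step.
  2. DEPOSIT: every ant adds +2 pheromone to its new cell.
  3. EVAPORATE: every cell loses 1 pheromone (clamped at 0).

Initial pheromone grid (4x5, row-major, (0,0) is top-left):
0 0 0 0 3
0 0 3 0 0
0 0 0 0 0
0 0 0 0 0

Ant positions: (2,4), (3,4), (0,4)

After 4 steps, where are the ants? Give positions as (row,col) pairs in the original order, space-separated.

Step 1: ant0:(2,4)->N->(1,4) | ant1:(3,4)->N->(2,4) | ant2:(0,4)->S->(1,4)
  grid max=3 at (1,4)
Step 2: ant0:(1,4)->N->(0,4) | ant1:(2,4)->N->(1,4) | ant2:(1,4)->N->(0,4)
  grid max=5 at (0,4)
Step 3: ant0:(0,4)->S->(1,4) | ant1:(1,4)->N->(0,4) | ant2:(0,4)->S->(1,4)
  grid max=7 at (1,4)
Step 4: ant0:(1,4)->N->(0,4) | ant1:(0,4)->S->(1,4) | ant2:(1,4)->N->(0,4)
  grid max=9 at (0,4)

(0,4) (1,4) (0,4)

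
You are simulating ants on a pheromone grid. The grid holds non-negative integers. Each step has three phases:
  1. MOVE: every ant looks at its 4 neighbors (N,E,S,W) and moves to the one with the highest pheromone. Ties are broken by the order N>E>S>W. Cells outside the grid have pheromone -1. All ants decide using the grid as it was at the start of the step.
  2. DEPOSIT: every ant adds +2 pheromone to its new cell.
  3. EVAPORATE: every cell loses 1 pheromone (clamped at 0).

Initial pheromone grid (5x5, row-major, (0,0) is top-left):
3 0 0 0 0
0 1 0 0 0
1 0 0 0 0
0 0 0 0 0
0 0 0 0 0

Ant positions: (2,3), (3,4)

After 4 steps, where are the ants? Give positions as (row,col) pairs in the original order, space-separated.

Step 1: ant0:(2,3)->N->(1,3) | ant1:(3,4)->N->(2,4)
  grid max=2 at (0,0)
Step 2: ant0:(1,3)->N->(0,3) | ant1:(2,4)->N->(1,4)
  grid max=1 at (0,0)
Step 3: ant0:(0,3)->E->(0,4) | ant1:(1,4)->N->(0,4)
  grid max=3 at (0,4)
Step 4: ant0:(0,4)->S->(1,4) | ant1:(0,4)->S->(1,4)
  grid max=3 at (1,4)

(1,4) (1,4)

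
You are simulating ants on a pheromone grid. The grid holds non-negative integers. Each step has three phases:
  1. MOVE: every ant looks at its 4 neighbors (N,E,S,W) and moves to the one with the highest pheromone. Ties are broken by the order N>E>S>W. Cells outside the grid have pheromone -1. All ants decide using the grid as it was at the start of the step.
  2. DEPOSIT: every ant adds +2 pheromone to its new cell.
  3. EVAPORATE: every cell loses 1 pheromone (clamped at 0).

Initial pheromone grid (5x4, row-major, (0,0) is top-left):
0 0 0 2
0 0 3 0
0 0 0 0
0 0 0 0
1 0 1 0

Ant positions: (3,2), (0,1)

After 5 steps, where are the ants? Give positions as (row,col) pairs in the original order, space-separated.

Step 1: ant0:(3,2)->S->(4,2) | ant1:(0,1)->E->(0,2)
  grid max=2 at (1,2)
Step 2: ant0:(4,2)->N->(3,2) | ant1:(0,2)->S->(1,2)
  grid max=3 at (1,2)
Step 3: ant0:(3,2)->S->(4,2) | ant1:(1,2)->N->(0,2)
  grid max=2 at (1,2)
Step 4: ant0:(4,2)->N->(3,2) | ant1:(0,2)->S->(1,2)
  grid max=3 at (1,2)
Step 5: ant0:(3,2)->S->(4,2) | ant1:(1,2)->N->(0,2)
  grid max=2 at (1,2)

(4,2) (0,2)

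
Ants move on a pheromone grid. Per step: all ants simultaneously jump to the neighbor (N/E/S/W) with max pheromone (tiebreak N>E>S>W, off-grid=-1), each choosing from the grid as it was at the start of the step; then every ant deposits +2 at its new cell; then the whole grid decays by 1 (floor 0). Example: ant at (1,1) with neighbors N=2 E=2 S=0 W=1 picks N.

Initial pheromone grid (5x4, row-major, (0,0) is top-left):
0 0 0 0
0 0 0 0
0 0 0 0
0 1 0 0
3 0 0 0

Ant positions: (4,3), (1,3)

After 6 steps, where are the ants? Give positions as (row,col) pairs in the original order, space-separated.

Step 1: ant0:(4,3)->N->(3,3) | ant1:(1,3)->N->(0,3)
  grid max=2 at (4,0)
Step 2: ant0:(3,3)->N->(2,3) | ant1:(0,3)->S->(1,3)
  grid max=1 at (1,3)
Step 3: ant0:(2,3)->N->(1,3) | ant1:(1,3)->S->(2,3)
  grid max=2 at (1,3)
Step 4: ant0:(1,3)->S->(2,3) | ant1:(2,3)->N->(1,3)
  grid max=3 at (1,3)
Step 5: ant0:(2,3)->N->(1,3) | ant1:(1,3)->S->(2,3)
  grid max=4 at (1,3)
Step 6: ant0:(1,3)->S->(2,3) | ant1:(2,3)->N->(1,3)
  grid max=5 at (1,3)

(2,3) (1,3)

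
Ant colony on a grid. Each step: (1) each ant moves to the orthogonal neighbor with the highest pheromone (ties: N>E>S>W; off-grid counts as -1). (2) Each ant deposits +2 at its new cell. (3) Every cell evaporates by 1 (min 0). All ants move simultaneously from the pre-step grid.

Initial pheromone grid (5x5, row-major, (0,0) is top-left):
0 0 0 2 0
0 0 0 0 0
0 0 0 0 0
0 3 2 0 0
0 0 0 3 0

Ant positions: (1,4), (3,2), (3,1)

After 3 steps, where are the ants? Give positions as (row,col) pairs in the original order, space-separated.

Step 1: ant0:(1,4)->N->(0,4) | ant1:(3,2)->W->(3,1) | ant2:(3,1)->E->(3,2)
  grid max=4 at (3,1)
Step 2: ant0:(0,4)->W->(0,3) | ant1:(3,1)->E->(3,2) | ant2:(3,2)->W->(3,1)
  grid max=5 at (3,1)
Step 3: ant0:(0,3)->E->(0,4) | ant1:(3,2)->W->(3,1) | ant2:(3,1)->E->(3,2)
  grid max=6 at (3,1)

(0,4) (3,1) (3,2)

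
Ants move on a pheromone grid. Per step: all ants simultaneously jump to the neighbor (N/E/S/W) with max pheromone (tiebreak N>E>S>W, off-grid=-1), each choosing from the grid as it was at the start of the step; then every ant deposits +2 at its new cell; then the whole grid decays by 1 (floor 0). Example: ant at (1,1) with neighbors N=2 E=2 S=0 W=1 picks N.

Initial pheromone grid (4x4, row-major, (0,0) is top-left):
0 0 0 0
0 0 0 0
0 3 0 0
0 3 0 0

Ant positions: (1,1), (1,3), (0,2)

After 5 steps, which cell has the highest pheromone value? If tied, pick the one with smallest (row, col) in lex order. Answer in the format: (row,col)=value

Answer: (0,3)=7

Derivation:
Step 1: ant0:(1,1)->S->(2,1) | ant1:(1,3)->N->(0,3) | ant2:(0,2)->E->(0,3)
  grid max=4 at (2,1)
Step 2: ant0:(2,1)->S->(3,1) | ant1:(0,3)->S->(1,3) | ant2:(0,3)->S->(1,3)
  grid max=3 at (1,3)
Step 3: ant0:(3,1)->N->(2,1) | ant1:(1,3)->N->(0,3) | ant2:(1,3)->N->(0,3)
  grid max=5 at (0,3)
Step 4: ant0:(2,1)->S->(3,1) | ant1:(0,3)->S->(1,3) | ant2:(0,3)->S->(1,3)
  grid max=5 at (1,3)
Step 5: ant0:(3,1)->N->(2,1) | ant1:(1,3)->N->(0,3) | ant2:(1,3)->N->(0,3)
  grid max=7 at (0,3)
Final grid:
  0 0 0 7
  0 0 0 4
  0 4 0 0
  0 2 0 0
Max pheromone 7 at (0,3)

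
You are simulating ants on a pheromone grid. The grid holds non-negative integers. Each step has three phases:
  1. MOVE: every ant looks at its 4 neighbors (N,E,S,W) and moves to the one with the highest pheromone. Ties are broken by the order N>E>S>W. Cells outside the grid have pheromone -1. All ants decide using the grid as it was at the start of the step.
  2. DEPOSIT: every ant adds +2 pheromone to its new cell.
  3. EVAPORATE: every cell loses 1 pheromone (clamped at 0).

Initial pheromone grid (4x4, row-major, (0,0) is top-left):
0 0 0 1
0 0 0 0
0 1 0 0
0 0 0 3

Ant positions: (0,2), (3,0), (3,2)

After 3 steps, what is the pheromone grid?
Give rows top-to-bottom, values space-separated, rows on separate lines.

After step 1: ants at (0,3),(2,0),(3,3)
  0 0 0 2
  0 0 0 0
  1 0 0 0
  0 0 0 4
After step 2: ants at (1,3),(1,0),(2,3)
  0 0 0 1
  1 0 0 1
  0 0 0 1
  0 0 0 3
After step 3: ants at (0,3),(0,0),(3,3)
  1 0 0 2
  0 0 0 0
  0 0 0 0
  0 0 0 4

1 0 0 2
0 0 0 0
0 0 0 0
0 0 0 4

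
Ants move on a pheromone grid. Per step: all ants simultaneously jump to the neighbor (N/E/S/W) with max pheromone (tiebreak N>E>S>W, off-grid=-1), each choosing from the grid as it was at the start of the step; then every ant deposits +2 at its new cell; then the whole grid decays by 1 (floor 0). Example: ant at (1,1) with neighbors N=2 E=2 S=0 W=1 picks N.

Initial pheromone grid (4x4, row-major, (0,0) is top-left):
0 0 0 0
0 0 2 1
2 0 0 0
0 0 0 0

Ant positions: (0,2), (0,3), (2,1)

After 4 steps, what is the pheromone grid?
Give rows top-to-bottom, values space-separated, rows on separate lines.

After step 1: ants at (1,2),(1,3),(2,0)
  0 0 0 0
  0 0 3 2
  3 0 0 0
  0 0 0 0
After step 2: ants at (1,3),(1,2),(1,0)
  0 0 0 0
  1 0 4 3
  2 0 0 0
  0 0 0 0
After step 3: ants at (1,2),(1,3),(2,0)
  0 0 0 0
  0 0 5 4
  3 0 0 0
  0 0 0 0
After step 4: ants at (1,3),(1,2),(1,0)
  0 0 0 0
  1 0 6 5
  2 0 0 0
  0 0 0 0

0 0 0 0
1 0 6 5
2 0 0 0
0 0 0 0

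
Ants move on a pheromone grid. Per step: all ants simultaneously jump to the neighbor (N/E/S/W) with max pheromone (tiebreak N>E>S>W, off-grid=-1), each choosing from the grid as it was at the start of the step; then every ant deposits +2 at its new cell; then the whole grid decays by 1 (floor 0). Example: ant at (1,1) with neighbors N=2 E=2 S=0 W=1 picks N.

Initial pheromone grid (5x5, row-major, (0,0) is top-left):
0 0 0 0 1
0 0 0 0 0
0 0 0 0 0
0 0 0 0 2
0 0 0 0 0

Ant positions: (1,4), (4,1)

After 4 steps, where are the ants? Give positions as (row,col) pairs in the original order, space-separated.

Step 1: ant0:(1,4)->N->(0,4) | ant1:(4,1)->N->(3,1)
  grid max=2 at (0,4)
Step 2: ant0:(0,4)->S->(1,4) | ant1:(3,1)->N->(2,1)
  grid max=1 at (0,4)
Step 3: ant0:(1,4)->N->(0,4) | ant1:(2,1)->N->(1,1)
  grid max=2 at (0,4)
Step 4: ant0:(0,4)->S->(1,4) | ant1:(1,1)->N->(0,1)
  grid max=1 at (0,1)

(1,4) (0,1)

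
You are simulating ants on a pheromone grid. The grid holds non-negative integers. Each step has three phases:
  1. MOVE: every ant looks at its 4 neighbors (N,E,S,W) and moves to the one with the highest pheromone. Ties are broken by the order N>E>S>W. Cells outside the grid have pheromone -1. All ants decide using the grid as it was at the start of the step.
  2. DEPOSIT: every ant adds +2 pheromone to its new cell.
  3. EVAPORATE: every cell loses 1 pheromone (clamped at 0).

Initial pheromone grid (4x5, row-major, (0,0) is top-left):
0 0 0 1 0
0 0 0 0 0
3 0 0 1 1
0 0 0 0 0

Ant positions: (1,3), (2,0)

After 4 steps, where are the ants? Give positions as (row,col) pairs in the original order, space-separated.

Step 1: ant0:(1,3)->N->(0,3) | ant1:(2,0)->N->(1,0)
  grid max=2 at (0,3)
Step 2: ant0:(0,3)->E->(0,4) | ant1:(1,0)->S->(2,0)
  grid max=3 at (2,0)
Step 3: ant0:(0,4)->W->(0,3) | ant1:(2,0)->N->(1,0)
  grid max=2 at (0,3)
Step 4: ant0:(0,3)->E->(0,4) | ant1:(1,0)->S->(2,0)
  grid max=3 at (2,0)

(0,4) (2,0)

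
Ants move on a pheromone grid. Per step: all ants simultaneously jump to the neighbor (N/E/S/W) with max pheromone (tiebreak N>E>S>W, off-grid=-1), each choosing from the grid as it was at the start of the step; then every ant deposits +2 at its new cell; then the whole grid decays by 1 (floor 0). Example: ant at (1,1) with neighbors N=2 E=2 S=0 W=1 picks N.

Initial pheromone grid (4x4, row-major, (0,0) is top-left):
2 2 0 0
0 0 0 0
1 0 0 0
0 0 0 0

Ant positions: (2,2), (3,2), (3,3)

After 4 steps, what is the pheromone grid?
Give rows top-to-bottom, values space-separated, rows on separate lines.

After step 1: ants at (1,2),(2,2),(2,3)
  1 1 0 0
  0 0 1 0
  0 0 1 1
  0 0 0 0
After step 2: ants at (2,2),(1,2),(2,2)
  0 0 0 0
  0 0 2 0
  0 0 4 0
  0 0 0 0
After step 3: ants at (1,2),(2,2),(1,2)
  0 0 0 0
  0 0 5 0
  0 0 5 0
  0 0 0 0
After step 4: ants at (2,2),(1,2),(2,2)
  0 0 0 0
  0 0 6 0
  0 0 8 0
  0 0 0 0

0 0 0 0
0 0 6 0
0 0 8 0
0 0 0 0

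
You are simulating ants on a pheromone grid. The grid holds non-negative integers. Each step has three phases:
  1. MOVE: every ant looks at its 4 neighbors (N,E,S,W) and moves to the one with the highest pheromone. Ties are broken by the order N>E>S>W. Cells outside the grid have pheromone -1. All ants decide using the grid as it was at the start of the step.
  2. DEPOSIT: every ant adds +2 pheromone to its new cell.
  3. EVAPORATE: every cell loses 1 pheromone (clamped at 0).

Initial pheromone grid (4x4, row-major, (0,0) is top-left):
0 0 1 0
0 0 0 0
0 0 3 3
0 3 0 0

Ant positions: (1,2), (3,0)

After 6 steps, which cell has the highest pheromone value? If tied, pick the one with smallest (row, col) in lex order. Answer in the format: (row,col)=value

Answer: (2,2)=7

Derivation:
Step 1: ant0:(1,2)->S->(2,2) | ant1:(3,0)->E->(3,1)
  grid max=4 at (2,2)
Step 2: ant0:(2,2)->E->(2,3) | ant1:(3,1)->N->(2,1)
  grid max=3 at (2,2)
Step 3: ant0:(2,3)->W->(2,2) | ant1:(2,1)->E->(2,2)
  grid max=6 at (2,2)
Step 4: ant0:(2,2)->E->(2,3) | ant1:(2,2)->E->(2,3)
  grid max=5 at (2,2)
Step 5: ant0:(2,3)->W->(2,2) | ant1:(2,3)->W->(2,2)
  grid max=8 at (2,2)
Step 6: ant0:(2,2)->E->(2,3) | ant1:(2,2)->E->(2,3)
  grid max=7 at (2,2)
Final grid:
  0 0 0 0
  0 0 0 0
  0 0 7 7
  0 0 0 0
Max pheromone 7 at (2,2)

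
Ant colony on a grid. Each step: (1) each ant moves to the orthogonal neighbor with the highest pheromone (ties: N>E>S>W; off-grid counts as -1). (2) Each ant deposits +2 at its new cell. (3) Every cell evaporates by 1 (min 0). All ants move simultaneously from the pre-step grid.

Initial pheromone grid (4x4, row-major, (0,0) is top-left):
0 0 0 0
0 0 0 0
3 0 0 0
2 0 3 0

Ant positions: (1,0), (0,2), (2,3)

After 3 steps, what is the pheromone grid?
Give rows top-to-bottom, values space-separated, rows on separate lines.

After step 1: ants at (2,0),(0,3),(1,3)
  0 0 0 1
  0 0 0 1
  4 0 0 0
  1 0 2 0
After step 2: ants at (3,0),(1,3),(0,3)
  0 0 0 2
  0 0 0 2
  3 0 0 0
  2 0 1 0
After step 3: ants at (2,0),(0,3),(1,3)
  0 0 0 3
  0 0 0 3
  4 0 0 0
  1 0 0 0

0 0 0 3
0 0 0 3
4 0 0 0
1 0 0 0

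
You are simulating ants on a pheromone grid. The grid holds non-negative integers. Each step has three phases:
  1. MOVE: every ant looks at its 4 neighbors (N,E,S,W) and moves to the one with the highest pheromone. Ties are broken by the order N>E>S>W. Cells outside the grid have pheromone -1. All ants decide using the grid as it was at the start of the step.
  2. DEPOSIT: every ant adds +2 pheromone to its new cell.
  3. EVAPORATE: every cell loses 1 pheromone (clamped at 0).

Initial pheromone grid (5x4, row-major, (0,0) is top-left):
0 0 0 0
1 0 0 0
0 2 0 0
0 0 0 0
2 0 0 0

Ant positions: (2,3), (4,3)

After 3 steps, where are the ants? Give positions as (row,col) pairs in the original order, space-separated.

Step 1: ant0:(2,3)->N->(1,3) | ant1:(4,3)->N->(3,3)
  grid max=1 at (1,3)
Step 2: ant0:(1,3)->N->(0,3) | ant1:(3,3)->N->(2,3)
  grid max=1 at (0,3)
Step 3: ant0:(0,3)->S->(1,3) | ant1:(2,3)->N->(1,3)
  grid max=3 at (1,3)

(1,3) (1,3)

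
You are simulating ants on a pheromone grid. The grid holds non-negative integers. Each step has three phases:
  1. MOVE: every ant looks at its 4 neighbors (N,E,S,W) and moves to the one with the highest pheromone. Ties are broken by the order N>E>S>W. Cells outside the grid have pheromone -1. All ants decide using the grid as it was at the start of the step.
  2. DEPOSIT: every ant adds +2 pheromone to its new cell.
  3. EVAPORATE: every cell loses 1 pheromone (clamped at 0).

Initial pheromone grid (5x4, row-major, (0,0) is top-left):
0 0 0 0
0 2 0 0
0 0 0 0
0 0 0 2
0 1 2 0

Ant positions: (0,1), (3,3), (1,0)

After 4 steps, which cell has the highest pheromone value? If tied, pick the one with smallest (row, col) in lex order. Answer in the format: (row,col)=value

Step 1: ant0:(0,1)->S->(1,1) | ant1:(3,3)->N->(2,3) | ant2:(1,0)->E->(1,1)
  grid max=5 at (1,1)
Step 2: ant0:(1,1)->N->(0,1) | ant1:(2,3)->S->(3,3) | ant2:(1,1)->N->(0,1)
  grid max=4 at (1,1)
Step 3: ant0:(0,1)->S->(1,1) | ant1:(3,3)->N->(2,3) | ant2:(0,1)->S->(1,1)
  grid max=7 at (1,1)
Step 4: ant0:(1,1)->N->(0,1) | ant1:(2,3)->S->(3,3) | ant2:(1,1)->N->(0,1)
  grid max=6 at (1,1)
Final grid:
  0 5 0 0
  0 6 0 0
  0 0 0 0
  0 0 0 2
  0 0 0 0
Max pheromone 6 at (1,1)

Answer: (1,1)=6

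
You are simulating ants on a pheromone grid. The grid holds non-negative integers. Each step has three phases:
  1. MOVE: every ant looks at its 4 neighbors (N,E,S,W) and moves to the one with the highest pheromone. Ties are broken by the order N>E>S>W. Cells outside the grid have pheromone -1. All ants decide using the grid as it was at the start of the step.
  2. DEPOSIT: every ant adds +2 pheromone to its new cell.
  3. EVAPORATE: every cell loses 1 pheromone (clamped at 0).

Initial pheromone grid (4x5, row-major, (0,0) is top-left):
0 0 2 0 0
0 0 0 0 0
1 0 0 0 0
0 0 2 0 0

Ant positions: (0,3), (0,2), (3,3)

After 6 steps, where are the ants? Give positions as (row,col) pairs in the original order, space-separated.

Step 1: ant0:(0,3)->W->(0,2) | ant1:(0,2)->E->(0,3) | ant2:(3,3)->W->(3,2)
  grid max=3 at (0,2)
Step 2: ant0:(0,2)->E->(0,3) | ant1:(0,3)->W->(0,2) | ant2:(3,2)->N->(2,2)
  grid max=4 at (0,2)
Step 3: ant0:(0,3)->W->(0,2) | ant1:(0,2)->E->(0,3) | ant2:(2,2)->S->(3,2)
  grid max=5 at (0,2)
Step 4: ant0:(0,2)->E->(0,3) | ant1:(0,3)->W->(0,2) | ant2:(3,2)->N->(2,2)
  grid max=6 at (0,2)
Step 5: ant0:(0,3)->W->(0,2) | ant1:(0,2)->E->(0,3) | ant2:(2,2)->S->(3,2)
  grid max=7 at (0,2)
Step 6: ant0:(0,2)->E->(0,3) | ant1:(0,3)->W->(0,2) | ant2:(3,2)->N->(2,2)
  grid max=8 at (0,2)

(0,3) (0,2) (2,2)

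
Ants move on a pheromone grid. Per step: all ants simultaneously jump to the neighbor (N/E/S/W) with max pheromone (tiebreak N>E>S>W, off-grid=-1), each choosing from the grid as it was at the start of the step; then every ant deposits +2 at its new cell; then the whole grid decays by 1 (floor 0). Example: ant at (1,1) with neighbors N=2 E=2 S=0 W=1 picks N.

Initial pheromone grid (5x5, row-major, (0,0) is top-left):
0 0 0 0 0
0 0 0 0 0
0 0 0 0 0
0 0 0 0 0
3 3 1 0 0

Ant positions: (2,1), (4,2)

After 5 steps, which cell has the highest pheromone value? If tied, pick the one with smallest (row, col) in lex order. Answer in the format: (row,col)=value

Answer: (4,1)=4

Derivation:
Step 1: ant0:(2,1)->N->(1,1) | ant1:(4,2)->W->(4,1)
  grid max=4 at (4,1)
Step 2: ant0:(1,1)->N->(0,1) | ant1:(4,1)->W->(4,0)
  grid max=3 at (4,0)
Step 3: ant0:(0,1)->E->(0,2) | ant1:(4,0)->E->(4,1)
  grid max=4 at (4,1)
Step 4: ant0:(0,2)->E->(0,3) | ant1:(4,1)->W->(4,0)
  grid max=3 at (4,0)
Step 5: ant0:(0,3)->E->(0,4) | ant1:(4,0)->E->(4,1)
  grid max=4 at (4,1)
Final grid:
  0 0 0 0 1
  0 0 0 0 0
  0 0 0 0 0
  0 0 0 0 0
  2 4 0 0 0
Max pheromone 4 at (4,1)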